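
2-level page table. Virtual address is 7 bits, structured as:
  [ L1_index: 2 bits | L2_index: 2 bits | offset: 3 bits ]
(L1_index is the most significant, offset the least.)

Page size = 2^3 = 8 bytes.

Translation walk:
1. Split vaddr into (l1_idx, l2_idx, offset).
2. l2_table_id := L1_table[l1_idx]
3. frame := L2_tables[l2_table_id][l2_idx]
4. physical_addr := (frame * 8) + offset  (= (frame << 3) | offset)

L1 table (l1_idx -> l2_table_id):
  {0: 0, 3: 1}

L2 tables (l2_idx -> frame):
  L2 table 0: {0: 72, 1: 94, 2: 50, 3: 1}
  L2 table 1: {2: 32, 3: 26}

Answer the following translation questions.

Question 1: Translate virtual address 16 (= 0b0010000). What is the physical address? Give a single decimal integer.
Answer: 400

Derivation:
vaddr = 16 = 0b0010000
Split: l1_idx=0, l2_idx=2, offset=0
L1[0] = 0
L2[0][2] = 50
paddr = 50 * 8 + 0 = 400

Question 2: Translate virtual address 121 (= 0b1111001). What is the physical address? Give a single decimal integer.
Answer: 209

Derivation:
vaddr = 121 = 0b1111001
Split: l1_idx=3, l2_idx=3, offset=1
L1[3] = 1
L2[1][3] = 26
paddr = 26 * 8 + 1 = 209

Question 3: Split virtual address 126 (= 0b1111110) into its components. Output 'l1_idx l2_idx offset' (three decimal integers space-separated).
vaddr = 126 = 0b1111110
  top 2 bits -> l1_idx = 3
  next 2 bits -> l2_idx = 3
  bottom 3 bits -> offset = 6

Answer: 3 3 6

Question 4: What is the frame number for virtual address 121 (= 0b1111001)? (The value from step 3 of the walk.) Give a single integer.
Answer: 26

Derivation:
vaddr = 121: l1_idx=3, l2_idx=3
L1[3] = 1; L2[1][3] = 26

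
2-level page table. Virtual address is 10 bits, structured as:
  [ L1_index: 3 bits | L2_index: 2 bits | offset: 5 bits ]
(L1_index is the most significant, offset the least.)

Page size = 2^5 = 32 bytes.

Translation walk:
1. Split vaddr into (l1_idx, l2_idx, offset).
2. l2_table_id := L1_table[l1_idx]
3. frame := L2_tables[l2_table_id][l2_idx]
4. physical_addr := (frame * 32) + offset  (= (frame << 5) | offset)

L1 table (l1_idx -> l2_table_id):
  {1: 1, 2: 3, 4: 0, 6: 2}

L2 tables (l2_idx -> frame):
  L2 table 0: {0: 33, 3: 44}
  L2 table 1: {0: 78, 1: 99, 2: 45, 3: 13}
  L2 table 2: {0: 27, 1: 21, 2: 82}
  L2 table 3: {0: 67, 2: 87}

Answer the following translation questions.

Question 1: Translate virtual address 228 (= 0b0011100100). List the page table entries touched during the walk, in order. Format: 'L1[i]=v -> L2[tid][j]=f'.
Answer: L1[1]=1 -> L2[1][3]=13

Derivation:
vaddr = 228 = 0b0011100100
Split: l1_idx=1, l2_idx=3, offset=4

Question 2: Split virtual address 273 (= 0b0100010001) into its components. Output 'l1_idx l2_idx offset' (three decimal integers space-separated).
Answer: 2 0 17

Derivation:
vaddr = 273 = 0b0100010001
  top 3 bits -> l1_idx = 2
  next 2 bits -> l2_idx = 0
  bottom 5 bits -> offset = 17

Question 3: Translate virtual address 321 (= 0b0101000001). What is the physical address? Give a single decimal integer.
Answer: 2785

Derivation:
vaddr = 321 = 0b0101000001
Split: l1_idx=2, l2_idx=2, offset=1
L1[2] = 3
L2[3][2] = 87
paddr = 87 * 32 + 1 = 2785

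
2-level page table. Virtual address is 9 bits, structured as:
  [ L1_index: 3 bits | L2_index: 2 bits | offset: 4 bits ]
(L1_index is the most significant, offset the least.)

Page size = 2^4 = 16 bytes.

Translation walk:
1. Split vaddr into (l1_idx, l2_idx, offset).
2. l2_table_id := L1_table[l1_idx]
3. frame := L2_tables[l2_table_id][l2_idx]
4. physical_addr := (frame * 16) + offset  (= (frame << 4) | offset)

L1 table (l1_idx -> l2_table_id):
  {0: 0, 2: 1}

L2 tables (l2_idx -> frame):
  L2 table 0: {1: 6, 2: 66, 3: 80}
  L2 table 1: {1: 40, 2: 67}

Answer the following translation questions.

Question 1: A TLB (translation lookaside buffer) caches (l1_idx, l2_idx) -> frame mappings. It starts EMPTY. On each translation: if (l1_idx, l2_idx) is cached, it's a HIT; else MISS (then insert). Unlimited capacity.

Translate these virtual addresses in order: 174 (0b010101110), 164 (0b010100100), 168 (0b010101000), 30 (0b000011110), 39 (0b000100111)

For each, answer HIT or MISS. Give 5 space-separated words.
Answer: MISS HIT HIT MISS MISS

Derivation:
vaddr=174: (2,2) not in TLB -> MISS, insert
vaddr=164: (2,2) in TLB -> HIT
vaddr=168: (2,2) in TLB -> HIT
vaddr=30: (0,1) not in TLB -> MISS, insert
vaddr=39: (0,2) not in TLB -> MISS, insert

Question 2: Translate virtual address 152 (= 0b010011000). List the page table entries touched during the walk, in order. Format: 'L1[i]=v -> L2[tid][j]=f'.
Answer: L1[2]=1 -> L2[1][1]=40

Derivation:
vaddr = 152 = 0b010011000
Split: l1_idx=2, l2_idx=1, offset=8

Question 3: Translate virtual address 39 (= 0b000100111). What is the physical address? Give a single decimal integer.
vaddr = 39 = 0b000100111
Split: l1_idx=0, l2_idx=2, offset=7
L1[0] = 0
L2[0][2] = 66
paddr = 66 * 16 + 7 = 1063

Answer: 1063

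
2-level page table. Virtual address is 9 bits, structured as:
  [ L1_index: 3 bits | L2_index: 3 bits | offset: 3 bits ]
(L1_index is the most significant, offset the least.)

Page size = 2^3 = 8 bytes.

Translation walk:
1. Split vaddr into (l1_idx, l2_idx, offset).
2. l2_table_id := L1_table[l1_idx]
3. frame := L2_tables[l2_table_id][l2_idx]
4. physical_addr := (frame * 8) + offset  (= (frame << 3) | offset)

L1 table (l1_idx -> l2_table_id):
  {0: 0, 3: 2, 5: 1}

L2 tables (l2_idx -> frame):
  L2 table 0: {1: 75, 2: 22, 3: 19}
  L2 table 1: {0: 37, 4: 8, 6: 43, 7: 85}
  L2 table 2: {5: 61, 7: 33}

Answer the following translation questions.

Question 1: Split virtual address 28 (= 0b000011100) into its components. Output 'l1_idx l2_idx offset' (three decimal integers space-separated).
Answer: 0 3 4

Derivation:
vaddr = 28 = 0b000011100
  top 3 bits -> l1_idx = 0
  next 3 bits -> l2_idx = 3
  bottom 3 bits -> offset = 4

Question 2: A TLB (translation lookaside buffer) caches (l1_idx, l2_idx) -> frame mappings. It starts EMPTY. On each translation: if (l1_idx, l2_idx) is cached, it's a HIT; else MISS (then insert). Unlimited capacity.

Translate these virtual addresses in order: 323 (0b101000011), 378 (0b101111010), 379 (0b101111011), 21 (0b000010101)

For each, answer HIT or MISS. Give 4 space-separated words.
vaddr=323: (5,0) not in TLB -> MISS, insert
vaddr=378: (5,7) not in TLB -> MISS, insert
vaddr=379: (5,7) in TLB -> HIT
vaddr=21: (0,2) not in TLB -> MISS, insert

Answer: MISS MISS HIT MISS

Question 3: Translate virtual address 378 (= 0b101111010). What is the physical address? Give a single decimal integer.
vaddr = 378 = 0b101111010
Split: l1_idx=5, l2_idx=7, offset=2
L1[5] = 1
L2[1][7] = 85
paddr = 85 * 8 + 2 = 682

Answer: 682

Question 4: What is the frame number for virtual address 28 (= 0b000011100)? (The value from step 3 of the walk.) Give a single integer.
Answer: 19

Derivation:
vaddr = 28: l1_idx=0, l2_idx=3
L1[0] = 0; L2[0][3] = 19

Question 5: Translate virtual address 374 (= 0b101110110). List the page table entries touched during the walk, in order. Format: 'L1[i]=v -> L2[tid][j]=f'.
vaddr = 374 = 0b101110110
Split: l1_idx=5, l2_idx=6, offset=6

Answer: L1[5]=1 -> L2[1][6]=43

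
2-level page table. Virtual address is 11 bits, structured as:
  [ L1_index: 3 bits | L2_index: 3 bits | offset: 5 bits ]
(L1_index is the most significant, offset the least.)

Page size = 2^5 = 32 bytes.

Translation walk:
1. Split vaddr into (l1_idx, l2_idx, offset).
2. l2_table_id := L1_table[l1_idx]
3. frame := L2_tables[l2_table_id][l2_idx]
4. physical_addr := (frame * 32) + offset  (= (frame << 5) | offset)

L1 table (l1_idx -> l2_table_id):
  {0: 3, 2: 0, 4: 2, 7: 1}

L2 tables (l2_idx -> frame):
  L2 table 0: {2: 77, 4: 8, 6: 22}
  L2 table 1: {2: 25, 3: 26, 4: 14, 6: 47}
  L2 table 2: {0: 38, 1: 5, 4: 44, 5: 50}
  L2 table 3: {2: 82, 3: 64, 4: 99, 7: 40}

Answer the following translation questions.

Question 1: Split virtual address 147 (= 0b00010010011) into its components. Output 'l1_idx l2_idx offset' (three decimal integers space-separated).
vaddr = 147 = 0b00010010011
  top 3 bits -> l1_idx = 0
  next 3 bits -> l2_idx = 4
  bottom 5 bits -> offset = 19

Answer: 0 4 19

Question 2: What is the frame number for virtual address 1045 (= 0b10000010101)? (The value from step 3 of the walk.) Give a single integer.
Answer: 38

Derivation:
vaddr = 1045: l1_idx=4, l2_idx=0
L1[4] = 2; L2[2][0] = 38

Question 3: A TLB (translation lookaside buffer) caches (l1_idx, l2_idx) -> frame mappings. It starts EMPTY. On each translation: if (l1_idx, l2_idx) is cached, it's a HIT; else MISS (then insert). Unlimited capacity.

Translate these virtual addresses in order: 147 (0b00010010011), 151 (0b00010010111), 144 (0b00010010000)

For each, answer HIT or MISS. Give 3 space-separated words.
Answer: MISS HIT HIT

Derivation:
vaddr=147: (0,4) not in TLB -> MISS, insert
vaddr=151: (0,4) in TLB -> HIT
vaddr=144: (0,4) in TLB -> HIT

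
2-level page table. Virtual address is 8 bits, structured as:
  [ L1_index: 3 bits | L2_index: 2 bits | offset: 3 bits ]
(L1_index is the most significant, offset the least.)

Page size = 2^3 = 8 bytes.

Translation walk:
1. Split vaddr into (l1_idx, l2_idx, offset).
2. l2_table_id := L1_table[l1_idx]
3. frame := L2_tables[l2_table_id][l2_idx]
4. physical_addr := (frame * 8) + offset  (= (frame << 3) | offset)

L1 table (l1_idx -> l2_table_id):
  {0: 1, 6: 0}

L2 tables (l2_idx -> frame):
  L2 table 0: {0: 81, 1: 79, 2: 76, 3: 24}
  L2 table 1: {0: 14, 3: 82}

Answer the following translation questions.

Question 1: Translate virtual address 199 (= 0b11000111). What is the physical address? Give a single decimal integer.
vaddr = 199 = 0b11000111
Split: l1_idx=6, l2_idx=0, offset=7
L1[6] = 0
L2[0][0] = 81
paddr = 81 * 8 + 7 = 655

Answer: 655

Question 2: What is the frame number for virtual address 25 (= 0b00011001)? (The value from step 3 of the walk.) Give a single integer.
Answer: 82

Derivation:
vaddr = 25: l1_idx=0, l2_idx=3
L1[0] = 1; L2[1][3] = 82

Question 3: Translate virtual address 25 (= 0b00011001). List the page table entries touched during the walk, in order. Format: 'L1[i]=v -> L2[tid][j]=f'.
Answer: L1[0]=1 -> L2[1][3]=82

Derivation:
vaddr = 25 = 0b00011001
Split: l1_idx=0, l2_idx=3, offset=1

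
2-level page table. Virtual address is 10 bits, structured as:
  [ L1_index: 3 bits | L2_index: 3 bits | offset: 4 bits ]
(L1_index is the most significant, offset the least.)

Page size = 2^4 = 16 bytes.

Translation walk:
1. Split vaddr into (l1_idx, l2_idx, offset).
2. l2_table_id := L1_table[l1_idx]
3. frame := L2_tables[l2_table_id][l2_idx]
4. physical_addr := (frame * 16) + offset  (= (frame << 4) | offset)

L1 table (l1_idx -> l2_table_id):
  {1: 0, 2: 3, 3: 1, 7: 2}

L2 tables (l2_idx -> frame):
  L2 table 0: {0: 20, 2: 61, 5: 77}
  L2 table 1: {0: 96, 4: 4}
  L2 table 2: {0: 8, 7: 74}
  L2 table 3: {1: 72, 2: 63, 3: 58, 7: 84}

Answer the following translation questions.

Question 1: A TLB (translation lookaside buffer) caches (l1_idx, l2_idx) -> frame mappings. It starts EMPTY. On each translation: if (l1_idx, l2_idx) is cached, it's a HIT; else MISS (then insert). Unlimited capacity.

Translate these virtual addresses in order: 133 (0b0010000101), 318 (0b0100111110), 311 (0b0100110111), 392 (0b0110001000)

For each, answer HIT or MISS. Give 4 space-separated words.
vaddr=133: (1,0) not in TLB -> MISS, insert
vaddr=318: (2,3) not in TLB -> MISS, insert
vaddr=311: (2,3) in TLB -> HIT
vaddr=392: (3,0) not in TLB -> MISS, insert

Answer: MISS MISS HIT MISS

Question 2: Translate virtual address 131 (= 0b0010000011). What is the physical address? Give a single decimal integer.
Answer: 323

Derivation:
vaddr = 131 = 0b0010000011
Split: l1_idx=1, l2_idx=0, offset=3
L1[1] = 0
L2[0][0] = 20
paddr = 20 * 16 + 3 = 323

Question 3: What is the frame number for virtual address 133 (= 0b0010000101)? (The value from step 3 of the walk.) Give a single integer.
Answer: 20

Derivation:
vaddr = 133: l1_idx=1, l2_idx=0
L1[1] = 0; L2[0][0] = 20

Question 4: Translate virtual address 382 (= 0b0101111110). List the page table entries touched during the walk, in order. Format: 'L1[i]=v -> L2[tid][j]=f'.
Answer: L1[2]=3 -> L2[3][7]=84

Derivation:
vaddr = 382 = 0b0101111110
Split: l1_idx=2, l2_idx=7, offset=14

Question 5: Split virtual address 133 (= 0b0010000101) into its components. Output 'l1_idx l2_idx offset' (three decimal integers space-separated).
vaddr = 133 = 0b0010000101
  top 3 bits -> l1_idx = 1
  next 3 bits -> l2_idx = 0
  bottom 4 bits -> offset = 5

Answer: 1 0 5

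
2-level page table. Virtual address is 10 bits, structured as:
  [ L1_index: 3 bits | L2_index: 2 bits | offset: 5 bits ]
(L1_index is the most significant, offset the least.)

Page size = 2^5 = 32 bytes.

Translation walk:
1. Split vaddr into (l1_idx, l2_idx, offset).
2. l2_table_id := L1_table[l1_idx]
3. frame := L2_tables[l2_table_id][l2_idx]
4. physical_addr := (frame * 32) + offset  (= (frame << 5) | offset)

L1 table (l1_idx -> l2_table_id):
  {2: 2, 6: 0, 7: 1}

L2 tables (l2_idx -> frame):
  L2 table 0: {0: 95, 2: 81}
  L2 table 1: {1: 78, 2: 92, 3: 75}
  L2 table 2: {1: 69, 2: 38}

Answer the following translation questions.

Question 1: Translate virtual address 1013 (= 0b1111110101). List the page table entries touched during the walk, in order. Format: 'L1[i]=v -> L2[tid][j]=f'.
Answer: L1[7]=1 -> L2[1][3]=75

Derivation:
vaddr = 1013 = 0b1111110101
Split: l1_idx=7, l2_idx=3, offset=21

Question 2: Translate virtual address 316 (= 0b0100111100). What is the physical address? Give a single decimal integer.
vaddr = 316 = 0b0100111100
Split: l1_idx=2, l2_idx=1, offset=28
L1[2] = 2
L2[2][1] = 69
paddr = 69 * 32 + 28 = 2236

Answer: 2236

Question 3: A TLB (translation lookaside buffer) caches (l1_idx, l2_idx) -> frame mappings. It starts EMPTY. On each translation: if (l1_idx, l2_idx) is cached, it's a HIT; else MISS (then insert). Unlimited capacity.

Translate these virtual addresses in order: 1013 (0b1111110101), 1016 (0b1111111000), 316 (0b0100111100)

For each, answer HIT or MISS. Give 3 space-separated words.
Answer: MISS HIT MISS

Derivation:
vaddr=1013: (7,3) not in TLB -> MISS, insert
vaddr=1016: (7,3) in TLB -> HIT
vaddr=316: (2,1) not in TLB -> MISS, insert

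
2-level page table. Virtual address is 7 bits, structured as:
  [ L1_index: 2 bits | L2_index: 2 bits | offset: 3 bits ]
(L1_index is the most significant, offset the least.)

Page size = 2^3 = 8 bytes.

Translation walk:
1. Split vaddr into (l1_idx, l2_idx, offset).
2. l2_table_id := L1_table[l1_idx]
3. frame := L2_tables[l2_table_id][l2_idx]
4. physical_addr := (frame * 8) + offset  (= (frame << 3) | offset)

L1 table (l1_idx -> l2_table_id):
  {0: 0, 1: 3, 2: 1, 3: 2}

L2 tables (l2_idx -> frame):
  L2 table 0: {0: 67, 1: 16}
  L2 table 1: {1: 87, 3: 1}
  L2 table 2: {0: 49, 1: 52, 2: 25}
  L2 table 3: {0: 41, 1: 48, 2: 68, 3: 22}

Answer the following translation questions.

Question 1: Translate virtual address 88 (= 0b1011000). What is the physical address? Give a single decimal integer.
Answer: 8

Derivation:
vaddr = 88 = 0b1011000
Split: l1_idx=2, l2_idx=3, offset=0
L1[2] = 1
L2[1][3] = 1
paddr = 1 * 8 + 0 = 8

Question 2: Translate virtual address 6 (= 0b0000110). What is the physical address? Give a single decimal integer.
Answer: 542

Derivation:
vaddr = 6 = 0b0000110
Split: l1_idx=0, l2_idx=0, offset=6
L1[0] = 0
L2[0][0] = 67
paddr = 67 * 8 + 6 = 542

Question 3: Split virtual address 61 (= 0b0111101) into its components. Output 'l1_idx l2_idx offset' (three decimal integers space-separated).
vaddr = 61 = 0b0111101
  top 2 bits -> l1_idx = 1
  next 2 bits -> l2_idx = 3
  bottom 3 bits -> offset = 5

Answer: 1 3 5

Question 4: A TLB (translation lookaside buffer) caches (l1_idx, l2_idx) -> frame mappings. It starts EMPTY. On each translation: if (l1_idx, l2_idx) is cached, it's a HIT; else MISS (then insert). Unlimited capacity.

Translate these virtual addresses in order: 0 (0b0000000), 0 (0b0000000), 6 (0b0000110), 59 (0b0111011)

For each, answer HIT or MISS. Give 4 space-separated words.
Answer: MISS HIT HIT MISS

Derivation:
vaddr=0: (0,0) not in TLB -> MISS, insert
vaddr=0: (0,0) in TLB -> HIT
vaddr=6: (0,0) in TLB -> HIT
vaddr=59: (1,3) not in TLB -> MISS, insert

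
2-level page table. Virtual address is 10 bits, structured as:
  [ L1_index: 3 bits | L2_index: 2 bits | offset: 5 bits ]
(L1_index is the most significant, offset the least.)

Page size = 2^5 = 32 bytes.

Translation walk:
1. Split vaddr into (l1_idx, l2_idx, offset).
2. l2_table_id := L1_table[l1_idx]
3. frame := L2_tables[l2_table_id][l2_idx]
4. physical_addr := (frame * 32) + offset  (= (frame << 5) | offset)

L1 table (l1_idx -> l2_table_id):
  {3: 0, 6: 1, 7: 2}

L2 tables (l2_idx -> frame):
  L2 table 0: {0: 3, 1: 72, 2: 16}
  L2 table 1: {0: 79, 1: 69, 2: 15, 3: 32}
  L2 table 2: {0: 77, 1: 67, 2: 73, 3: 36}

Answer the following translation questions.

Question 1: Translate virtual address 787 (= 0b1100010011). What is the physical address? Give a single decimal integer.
vaddr = 787 = 0b1100010011
Split: l1_idx=6, l2_idx=0, offset=19
L1[6] = 1
L2[1][0] = 79
paddr = 79 * 32 + 19 = 2547

Answer: 2547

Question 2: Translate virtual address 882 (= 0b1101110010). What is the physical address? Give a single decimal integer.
vaddr = 882 = 0b1101110010
Split: l1_idx=6, l2_idx=3, offset=18
L1[6] = 1
L2[1][3] = 32
paddr = 32 * 32 + 18 = 1042

Answer: 1042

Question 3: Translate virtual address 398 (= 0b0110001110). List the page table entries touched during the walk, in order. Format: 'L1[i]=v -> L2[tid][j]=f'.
vaddr = 398 = 0b0110001110
Split: l1_idx=3, l2_idx=0, offset=14

Answer: L1[3]=0 -> L2[0][0]=3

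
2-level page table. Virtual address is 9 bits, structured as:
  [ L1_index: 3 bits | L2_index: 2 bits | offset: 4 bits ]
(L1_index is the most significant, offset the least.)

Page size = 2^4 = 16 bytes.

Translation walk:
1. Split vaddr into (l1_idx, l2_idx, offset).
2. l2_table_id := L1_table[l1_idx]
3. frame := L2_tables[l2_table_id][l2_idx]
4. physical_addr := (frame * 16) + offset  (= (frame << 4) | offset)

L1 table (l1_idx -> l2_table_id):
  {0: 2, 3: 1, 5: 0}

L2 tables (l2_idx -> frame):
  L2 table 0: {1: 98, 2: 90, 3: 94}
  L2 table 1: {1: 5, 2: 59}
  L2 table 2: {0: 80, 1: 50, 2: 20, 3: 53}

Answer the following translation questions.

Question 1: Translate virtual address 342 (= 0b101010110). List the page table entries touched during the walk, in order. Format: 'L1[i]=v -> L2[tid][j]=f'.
Answer: L1[5]=0 -> L2[0][1]=98

Derivation:
vaddr = 342 = 0b101010110
Split: l1_idx=5, l2_idx=1, offset=6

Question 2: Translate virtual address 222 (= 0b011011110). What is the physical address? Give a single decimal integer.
Answer: 94

Derivation:
vaddr = 222 = 0b011011110
Split: l1_idx=3, l2_idx=1, offset=14
L1[3] = 1
L2[1][1] = 5
paddr = 5 * 16 + 14 = 94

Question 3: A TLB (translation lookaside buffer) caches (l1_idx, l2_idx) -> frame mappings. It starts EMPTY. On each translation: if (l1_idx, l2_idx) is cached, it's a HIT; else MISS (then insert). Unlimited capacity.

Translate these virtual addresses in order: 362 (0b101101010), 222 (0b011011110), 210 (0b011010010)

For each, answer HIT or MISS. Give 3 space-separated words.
vaddr=362: (5,2) not in TLB -> MISS, insert
vaddr=222: (3,1) not in TLB -> MISS, insert
vaddr=210: (3,1) in TLB -> HIT

Answer: MISS MISS HIT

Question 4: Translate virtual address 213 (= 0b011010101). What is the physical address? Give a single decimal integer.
vaddr = 213 = 0b011010101
Split: l1_idx=3, l2_idx=1, offset=5
L1[3] = 1
L2[1][1] = 5
paddr = 5 * 16 + 5 = 85

Answer: 85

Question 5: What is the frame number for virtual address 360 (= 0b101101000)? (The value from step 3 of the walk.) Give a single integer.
vaddr = 360: l1_idx=5, l2_idx=2
L1[5] = 0; L2[0][2] = 90

Answer: 90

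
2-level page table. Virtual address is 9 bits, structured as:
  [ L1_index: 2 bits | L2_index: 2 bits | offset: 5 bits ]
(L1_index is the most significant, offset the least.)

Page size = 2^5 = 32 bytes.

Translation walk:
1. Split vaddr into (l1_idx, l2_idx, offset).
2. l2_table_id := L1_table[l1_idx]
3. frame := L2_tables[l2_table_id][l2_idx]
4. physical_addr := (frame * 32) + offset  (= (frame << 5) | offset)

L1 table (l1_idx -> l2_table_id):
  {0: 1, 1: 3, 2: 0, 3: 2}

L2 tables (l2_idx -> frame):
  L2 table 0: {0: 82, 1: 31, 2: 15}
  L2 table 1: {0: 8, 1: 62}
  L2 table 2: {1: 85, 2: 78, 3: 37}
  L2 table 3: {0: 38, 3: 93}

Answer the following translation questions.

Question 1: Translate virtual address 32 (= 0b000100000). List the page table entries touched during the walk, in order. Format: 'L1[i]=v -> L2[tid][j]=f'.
Answer: L1[0]=1 -> L2[1][1]=62

Derivation:
vaddr = 32 = 0b000100000
Split: l1_idx=0, l2_idx=1, offset=0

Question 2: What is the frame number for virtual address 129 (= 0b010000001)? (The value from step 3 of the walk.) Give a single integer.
vaddr = 129: l1_idx=1, l2_idx=0
L1[1] = 3; L2[3][0] = 38

Answer: 38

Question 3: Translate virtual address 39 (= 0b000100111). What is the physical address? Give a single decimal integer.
Answer: 1991

Derivation:
vaddr = 39 = 0b000100111
Split: l1_idx=0, l2_idx=1, offset=7
L1[0] = 1
L2[1][1] = 62
paddr = 62 * 32 + 7 = 1991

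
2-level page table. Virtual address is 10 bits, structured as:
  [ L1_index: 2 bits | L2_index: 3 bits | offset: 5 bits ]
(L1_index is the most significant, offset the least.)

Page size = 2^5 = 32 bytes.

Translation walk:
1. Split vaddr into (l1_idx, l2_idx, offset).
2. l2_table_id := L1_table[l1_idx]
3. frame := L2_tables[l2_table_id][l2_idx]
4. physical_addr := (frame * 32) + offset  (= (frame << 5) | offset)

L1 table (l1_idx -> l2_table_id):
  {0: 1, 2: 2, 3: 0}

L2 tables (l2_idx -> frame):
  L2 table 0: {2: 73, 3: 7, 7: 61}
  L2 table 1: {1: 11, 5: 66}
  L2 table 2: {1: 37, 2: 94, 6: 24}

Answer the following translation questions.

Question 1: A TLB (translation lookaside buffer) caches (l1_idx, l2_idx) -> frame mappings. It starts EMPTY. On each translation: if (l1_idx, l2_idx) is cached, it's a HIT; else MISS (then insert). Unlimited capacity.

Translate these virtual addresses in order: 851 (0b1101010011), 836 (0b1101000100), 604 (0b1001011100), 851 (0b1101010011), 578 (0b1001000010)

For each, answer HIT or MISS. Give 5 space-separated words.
Answer: MISS HIT MISS HIT HIT

Derivation:
vaddr=851: (3,2) not in TLB -> MISS, insert
vaddr=836: (3,2) in TLB -> HIT
vaddr=604: (2,2) not in TLB -> MISS, insert
vaddr=851: (3,2) in TLB -> HIT
vaddr=578: (2,2) in TLB -> HIT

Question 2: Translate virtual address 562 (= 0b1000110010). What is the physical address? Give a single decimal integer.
vaddr = 562 = 0b1000110010
Split: l1_idx=2, l2_idx=1, offset=18
L1[2] = 2
L2[2][1] = 37
paddr = 37 * 32 + 18 = 1202

Answer: 1202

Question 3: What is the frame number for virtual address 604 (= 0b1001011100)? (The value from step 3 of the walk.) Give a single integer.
Answer: 94

Derivation:
vaddr = 604: l1_idx=2, l2_idx=2
L1[2] = 2; L2[2][2] = 94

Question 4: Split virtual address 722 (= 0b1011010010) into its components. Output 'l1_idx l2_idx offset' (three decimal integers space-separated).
Answer: 2 6 18

Derivation:
vaddr = 722 = 0b1011010010
  top 2 bits -> l1_idx = 2
  next 3 bits -> l2_idx = 6
  bottom 5 bits -> offset = 18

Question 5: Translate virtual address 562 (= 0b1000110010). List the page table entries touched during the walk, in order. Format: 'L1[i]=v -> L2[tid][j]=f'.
Answer: L1[2]=2 -> L2[2][1]=37

Derivation:
vaddr = 562 = 0b1000110010
Split: l1_idx=2, l2_idx=1, offset=18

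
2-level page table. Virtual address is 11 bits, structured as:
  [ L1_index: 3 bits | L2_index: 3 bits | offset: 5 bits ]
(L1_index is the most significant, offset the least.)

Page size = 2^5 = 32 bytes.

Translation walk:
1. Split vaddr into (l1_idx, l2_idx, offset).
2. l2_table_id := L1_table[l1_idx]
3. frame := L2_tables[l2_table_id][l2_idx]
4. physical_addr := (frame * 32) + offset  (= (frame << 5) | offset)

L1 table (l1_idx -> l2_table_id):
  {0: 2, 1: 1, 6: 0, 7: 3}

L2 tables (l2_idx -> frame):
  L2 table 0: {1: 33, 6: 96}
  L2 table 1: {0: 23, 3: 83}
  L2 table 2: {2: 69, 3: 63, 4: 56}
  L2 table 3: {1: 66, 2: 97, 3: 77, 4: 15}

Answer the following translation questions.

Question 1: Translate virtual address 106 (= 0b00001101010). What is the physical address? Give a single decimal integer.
vaddr = 106 = 0b00001101010
Split: l1_idx=0, l2_idx=3, offset=10
L1[0] = 2
L2[2][3] = 63
paddr = 63 * 32 + 10 = 2026

Answer: 2026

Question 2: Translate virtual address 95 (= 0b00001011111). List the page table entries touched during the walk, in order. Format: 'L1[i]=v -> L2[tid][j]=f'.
vaddr = 95 = 0b00001011111
Split: l1_idx=0, l2_idx=2, offset=31

Answer: L1[0]=2 -> L2[2][2]=69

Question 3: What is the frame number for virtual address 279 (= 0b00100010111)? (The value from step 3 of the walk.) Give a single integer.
Answer: 23

Derivation:
vaddr = 279: l1_idx=1, l2_idx=0
L1[1] = 1; L2[1][0] = 23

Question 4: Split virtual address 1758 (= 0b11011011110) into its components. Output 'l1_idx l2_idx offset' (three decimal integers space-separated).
Answer: 6 6 30

Derivation:
vaddr = 1758 = 0b11011011110
  top 3 bits -> l1_idx = 6
  next 3 bits -> l2_idx = 6
  bottom 5 bits -> offset = 30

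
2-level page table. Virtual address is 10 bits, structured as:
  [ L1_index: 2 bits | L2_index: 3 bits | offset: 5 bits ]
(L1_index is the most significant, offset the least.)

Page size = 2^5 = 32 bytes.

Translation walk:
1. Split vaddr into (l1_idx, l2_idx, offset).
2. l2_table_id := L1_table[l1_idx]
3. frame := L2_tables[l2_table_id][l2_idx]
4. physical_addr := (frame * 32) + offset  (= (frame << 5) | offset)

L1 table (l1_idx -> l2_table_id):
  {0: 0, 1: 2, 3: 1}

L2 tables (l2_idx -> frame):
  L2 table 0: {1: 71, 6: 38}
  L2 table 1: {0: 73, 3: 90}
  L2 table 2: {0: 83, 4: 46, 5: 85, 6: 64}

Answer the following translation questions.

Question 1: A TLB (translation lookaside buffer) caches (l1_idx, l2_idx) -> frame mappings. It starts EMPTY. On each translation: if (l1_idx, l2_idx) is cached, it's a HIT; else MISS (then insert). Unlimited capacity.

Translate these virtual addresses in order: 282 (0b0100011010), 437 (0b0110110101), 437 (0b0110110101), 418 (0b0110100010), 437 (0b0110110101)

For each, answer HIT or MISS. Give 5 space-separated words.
vaddr=282: (1,0) not in TLB -> MISS, insert
vaddr=437: (1,5) not in TLB -> MISS, insert
vaddr=437: (1,5) in TLB -> HIT
vaddr=418: (1,5) in TLB -> HIT
vaddr=437: (1,5) in TLB -> HIT

Answer: MISS MISS HIT HIT HIT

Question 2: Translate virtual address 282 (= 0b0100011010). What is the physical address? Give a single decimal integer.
vaddr = 282 = 0b0100011010
Split: l1_idx=1, l2_idx=0, offset=26
L1[1] = 2
L2[2][0] = 83
paddr = 83 * 32 + 26 = 2682

Answer: 2682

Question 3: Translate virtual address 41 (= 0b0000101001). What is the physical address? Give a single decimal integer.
Answer: 2281

Derivation:
vaddr = 41 = 0b0000101001
Split: l1_idx=0, l2_idx=1, offset=9
L1[0] = 0
L2[0][1] = 71
paddr = 71 * 32 + 9 = 2281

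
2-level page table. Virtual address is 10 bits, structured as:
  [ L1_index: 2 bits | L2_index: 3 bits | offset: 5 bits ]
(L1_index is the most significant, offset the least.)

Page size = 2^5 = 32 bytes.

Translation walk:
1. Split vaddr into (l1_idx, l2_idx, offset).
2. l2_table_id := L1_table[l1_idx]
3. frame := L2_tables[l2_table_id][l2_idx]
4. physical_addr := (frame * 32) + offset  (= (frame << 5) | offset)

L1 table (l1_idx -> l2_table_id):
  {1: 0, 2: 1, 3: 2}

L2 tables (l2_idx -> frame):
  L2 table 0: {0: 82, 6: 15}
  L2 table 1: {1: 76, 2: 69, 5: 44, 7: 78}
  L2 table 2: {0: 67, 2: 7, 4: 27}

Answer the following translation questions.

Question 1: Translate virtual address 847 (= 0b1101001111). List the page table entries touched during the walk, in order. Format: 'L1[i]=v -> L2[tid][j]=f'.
vaddr = 847 = 0b1101001111
Split: l1_idx=3, l2_idx=2, offset=15

Answer: L1[3]=2 -> L2[2][2]=7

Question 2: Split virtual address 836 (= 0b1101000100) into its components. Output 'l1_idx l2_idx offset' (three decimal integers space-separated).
Answer: 3 2 4

Derivation:
vaddr = 836 = 0b1101000100
  top 2 bits -> l1_idx = 3
  next 3 bits -> l2_idx = 2
  bottom 5 bits -> offset = 4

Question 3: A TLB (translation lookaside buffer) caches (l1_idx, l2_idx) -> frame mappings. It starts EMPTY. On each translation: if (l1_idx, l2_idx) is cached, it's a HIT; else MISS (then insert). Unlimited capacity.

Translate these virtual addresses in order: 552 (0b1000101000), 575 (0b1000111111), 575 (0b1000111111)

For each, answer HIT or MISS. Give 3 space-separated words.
Answer: MISS HIT HIT

Derivation:
vaddr=552: (2,1) not in TLB -> MISS, insert
vaddr=575: (2,1) in TLB -> HIT
vaddr=575: (2,1) in TLB -> HIT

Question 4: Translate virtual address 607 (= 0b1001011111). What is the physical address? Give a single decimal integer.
vaddr = 607 = 0b1001011111
Split: l1_idx=2, l2_idx=2, offset=31
L1[2] = 1
L2[1][2] = 69
paddr = 69 * 32 + 31 = 2239

Answer: 2239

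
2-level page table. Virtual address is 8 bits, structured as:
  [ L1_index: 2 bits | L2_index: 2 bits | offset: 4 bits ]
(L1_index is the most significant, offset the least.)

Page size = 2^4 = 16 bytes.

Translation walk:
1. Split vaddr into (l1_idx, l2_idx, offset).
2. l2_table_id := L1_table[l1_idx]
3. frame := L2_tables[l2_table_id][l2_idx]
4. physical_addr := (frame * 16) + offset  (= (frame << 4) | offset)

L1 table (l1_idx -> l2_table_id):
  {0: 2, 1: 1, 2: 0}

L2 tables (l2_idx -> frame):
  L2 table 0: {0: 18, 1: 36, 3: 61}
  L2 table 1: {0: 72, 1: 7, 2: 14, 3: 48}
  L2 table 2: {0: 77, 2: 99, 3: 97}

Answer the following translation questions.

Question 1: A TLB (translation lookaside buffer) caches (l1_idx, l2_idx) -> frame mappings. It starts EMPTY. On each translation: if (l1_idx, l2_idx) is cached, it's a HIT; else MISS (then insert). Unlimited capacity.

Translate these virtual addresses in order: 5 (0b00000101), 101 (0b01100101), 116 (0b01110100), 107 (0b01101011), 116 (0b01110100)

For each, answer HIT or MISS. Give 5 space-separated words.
vaddr=5: (0,0) not in TLB -> MISS, insert
vaddr=101: (1,2) not in TLB -> MISS, insert
vaddr=116: (1,3) not in TLB -> MISS, insert
vaddr=107: (1,2) in TLB -> HIT
vaddr=116: (1,3) in TLB -> HIT

Answer: MISS MISS MISS HIT HIT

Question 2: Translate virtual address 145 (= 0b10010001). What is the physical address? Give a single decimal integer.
vaddr = 145 = 0b10010001
Split: l1_idx=2, l2_idx=1, offset=1
L1[2] = 0
L2[0][1] = 36
paddr = 36 * 16 + 1 = 577

Answer: 577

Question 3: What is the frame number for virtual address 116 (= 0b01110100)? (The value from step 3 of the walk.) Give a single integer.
Answer: 48

Derivation:
vaddr = 116: l1_idx=1, l2_idx=3
L1[1] = 1; L2[1][3] = 48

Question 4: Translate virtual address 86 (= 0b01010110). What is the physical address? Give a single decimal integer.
Answer: 118

Derivation:
vaddr = 86 = 0b01010110
Split: l1_idx=1, l2_idx=1, offset=6
L1[1] = 1
L2[1][1] = 7
paddr = 7 * 16 + 6 = 118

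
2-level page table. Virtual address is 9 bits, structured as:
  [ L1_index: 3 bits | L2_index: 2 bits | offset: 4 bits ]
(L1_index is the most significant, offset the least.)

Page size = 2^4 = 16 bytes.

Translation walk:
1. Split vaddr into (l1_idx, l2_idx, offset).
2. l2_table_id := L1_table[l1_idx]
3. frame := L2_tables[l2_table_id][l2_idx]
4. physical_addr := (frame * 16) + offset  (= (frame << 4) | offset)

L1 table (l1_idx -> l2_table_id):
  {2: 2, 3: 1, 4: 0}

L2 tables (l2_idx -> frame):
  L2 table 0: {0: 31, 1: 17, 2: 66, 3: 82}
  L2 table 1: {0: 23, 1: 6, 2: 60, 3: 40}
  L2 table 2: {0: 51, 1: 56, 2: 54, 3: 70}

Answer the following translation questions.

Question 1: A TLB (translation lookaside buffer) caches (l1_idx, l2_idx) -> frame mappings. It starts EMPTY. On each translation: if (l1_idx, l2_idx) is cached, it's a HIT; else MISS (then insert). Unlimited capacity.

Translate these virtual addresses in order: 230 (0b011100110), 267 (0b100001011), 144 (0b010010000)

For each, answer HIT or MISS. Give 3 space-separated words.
Answer: MISS MISS MISS

Derivation:
vaddr=230: (3,2) not in TLB -> MISS, insert
vaddr=267: (4,0) not in TLB -> MISS, insert
vaddr=144: (2,1) not in TLB -> MISS, insert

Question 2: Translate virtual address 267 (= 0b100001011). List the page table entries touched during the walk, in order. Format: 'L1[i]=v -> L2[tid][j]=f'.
vaddr = 267 = 0b100001011
Split: l1_idx=4, l2_idx=0, offset=11

Answer: L1[4]=0 -> L2[0][0]=31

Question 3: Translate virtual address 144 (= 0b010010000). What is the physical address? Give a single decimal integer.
Answer: 896

Derivation:
vaddr = 144 = 0b010010000
Split: l1_idx=2, l2_idx=1, offset=0
L1[2] = 2
L2[2][1] = 56
paddr = 56 * 16 + 0 = 896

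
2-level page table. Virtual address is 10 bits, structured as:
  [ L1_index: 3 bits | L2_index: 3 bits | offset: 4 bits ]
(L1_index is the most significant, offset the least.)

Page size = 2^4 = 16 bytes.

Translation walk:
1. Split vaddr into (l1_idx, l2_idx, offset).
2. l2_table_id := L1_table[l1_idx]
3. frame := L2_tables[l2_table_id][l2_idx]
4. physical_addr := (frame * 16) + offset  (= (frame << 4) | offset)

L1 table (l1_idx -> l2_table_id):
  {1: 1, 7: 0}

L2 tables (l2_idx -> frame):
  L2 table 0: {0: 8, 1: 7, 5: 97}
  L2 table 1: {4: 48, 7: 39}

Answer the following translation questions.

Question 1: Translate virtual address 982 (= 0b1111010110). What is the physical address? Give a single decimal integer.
Answer: 1558

Derivation:
vaddr = 982 = 0b1111010110
Split: l1_idx=7, l2_idx=5, offset=6
L1[7] = 0
L2[0][5] = 97
paddr = 97 * 16 + 6 = 1558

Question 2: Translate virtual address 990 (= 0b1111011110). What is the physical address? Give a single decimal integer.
Answer: 1566

Derivation:
vaddr = 990 = 0b1111011110
Split: l1_idx=7, l2_idx=5, offset=14
L1[7] = 0
L2[0][5] = 97
paddr = 97 * 16 + 14 = 1566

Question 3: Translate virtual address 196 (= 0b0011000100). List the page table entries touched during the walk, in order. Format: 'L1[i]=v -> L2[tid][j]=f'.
vaddr = 196 = 0b0011000100
Split: l1_idx=1, l2_idx=4, offset=4

Answer: L1[1]=1 -> L2[1][4]=48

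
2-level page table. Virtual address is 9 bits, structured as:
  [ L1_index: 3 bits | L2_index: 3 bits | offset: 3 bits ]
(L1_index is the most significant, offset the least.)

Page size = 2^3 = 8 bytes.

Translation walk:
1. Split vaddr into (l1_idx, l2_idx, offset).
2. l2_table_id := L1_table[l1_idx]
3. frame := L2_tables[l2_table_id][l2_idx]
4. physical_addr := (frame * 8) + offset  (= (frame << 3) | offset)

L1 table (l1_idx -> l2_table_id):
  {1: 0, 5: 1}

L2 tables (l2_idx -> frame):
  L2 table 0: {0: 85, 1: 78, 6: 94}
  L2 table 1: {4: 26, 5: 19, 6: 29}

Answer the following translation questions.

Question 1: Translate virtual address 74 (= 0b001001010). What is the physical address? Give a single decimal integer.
Answer: 626

Derivation:
vaddr = 74 = 0b001001010
Split: l1_idx=1, l2_idx=1, offset=2
L1[1] = 0
L2[0][1] = 78
paddr = 78 * 8 + 2 = 626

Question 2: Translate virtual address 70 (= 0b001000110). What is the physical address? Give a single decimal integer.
vaddr = 70 = 0b001000110
Split: l1_idx=1, l2_idx=0, offset=6
L1[1] = 0
L2[0][0] = 85
paddr = 85 * 8 + 6 = 686

Answer: 686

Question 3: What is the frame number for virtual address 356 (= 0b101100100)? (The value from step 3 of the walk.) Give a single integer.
Answer: 26

Derivation:
vaddr = 356: l1_idx=5, l2_idx=4
L1[5] = 1; L2[1][4] = 26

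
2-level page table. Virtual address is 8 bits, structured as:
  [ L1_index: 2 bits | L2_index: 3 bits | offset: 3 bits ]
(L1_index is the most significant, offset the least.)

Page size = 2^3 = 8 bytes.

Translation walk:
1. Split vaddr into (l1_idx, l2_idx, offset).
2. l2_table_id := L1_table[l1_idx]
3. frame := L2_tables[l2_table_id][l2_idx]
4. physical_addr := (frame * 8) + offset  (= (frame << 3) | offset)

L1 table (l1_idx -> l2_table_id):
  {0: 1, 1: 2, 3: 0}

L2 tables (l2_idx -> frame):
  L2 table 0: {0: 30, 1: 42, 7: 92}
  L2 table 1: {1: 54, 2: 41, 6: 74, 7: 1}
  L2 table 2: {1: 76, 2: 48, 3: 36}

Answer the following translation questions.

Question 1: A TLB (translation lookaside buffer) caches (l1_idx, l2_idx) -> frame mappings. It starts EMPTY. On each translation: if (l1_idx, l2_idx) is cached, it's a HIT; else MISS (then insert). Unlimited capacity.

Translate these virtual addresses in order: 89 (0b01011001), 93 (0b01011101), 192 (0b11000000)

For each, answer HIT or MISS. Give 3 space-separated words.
Answer: MISS HIT MISS

Derivation:
vaddr=89: (1,3) not in TLB -> MISS, insert
vaddr=93: (1,3) in TLB -> HIT
vaddr=192: (3,0) not in TLB -> MISS, insert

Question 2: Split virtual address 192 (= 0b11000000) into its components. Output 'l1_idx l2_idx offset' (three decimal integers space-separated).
vaddr = 192 = 0b11000000
  top 2 bits -> l1_idx = 3
  next 3 bits -> l2_idx = 0
  bottom 3 bits -> offset = 0

Answer: 3 0 0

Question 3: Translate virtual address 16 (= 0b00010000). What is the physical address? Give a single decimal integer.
vaddr = 16 = 0b00010000
Split: l1_idx=0, l2_idx=2, offset=0
L1[0] = 1
L2[1][2] = 41
paddr = 41 * 8 + 0 = 328

Answer: 328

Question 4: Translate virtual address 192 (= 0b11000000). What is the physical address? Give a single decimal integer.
Answer: 240

Derivation:
vaddr = 192 = 0b11000000
Split: l1_idx=3, l2_idx=0, offset=0
L1[3] = 0
L2[0][0] = 30
paddr = 30 * 8 + 0 = 240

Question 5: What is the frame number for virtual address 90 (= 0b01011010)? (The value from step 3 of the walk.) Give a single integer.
Answer: 36

Derivation:
vaddr = 90: l1_idx=1, l2_idx=3
L1[1] = 2; L2[2][3] = 36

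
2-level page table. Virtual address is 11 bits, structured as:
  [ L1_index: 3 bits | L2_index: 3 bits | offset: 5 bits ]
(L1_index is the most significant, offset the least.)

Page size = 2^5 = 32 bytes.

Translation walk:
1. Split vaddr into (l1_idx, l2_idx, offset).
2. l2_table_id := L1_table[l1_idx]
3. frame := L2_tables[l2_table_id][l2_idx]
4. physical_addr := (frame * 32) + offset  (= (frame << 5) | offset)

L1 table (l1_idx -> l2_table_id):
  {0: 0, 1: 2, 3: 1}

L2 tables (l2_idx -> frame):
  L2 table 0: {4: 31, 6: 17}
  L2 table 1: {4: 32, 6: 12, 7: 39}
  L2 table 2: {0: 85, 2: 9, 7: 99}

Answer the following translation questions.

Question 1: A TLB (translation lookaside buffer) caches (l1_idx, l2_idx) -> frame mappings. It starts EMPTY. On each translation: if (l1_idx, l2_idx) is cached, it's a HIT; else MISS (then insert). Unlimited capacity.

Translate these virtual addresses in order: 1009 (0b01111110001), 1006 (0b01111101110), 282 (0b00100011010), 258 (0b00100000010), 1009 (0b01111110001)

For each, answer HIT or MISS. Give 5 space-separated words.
vaddr=1009: (3,7) not in TLB -> MISS, insert
vaddr=1006: (3,7) in TLB -> HIT
vaddr=282: (1,0) not in TLB -> MISS, insert
vaddr=258: (1,0) in TLB -> HIT
vaddr=1009: (3,7) in TLB -> HIT

Answer: MISS HIT MISS HIT HIT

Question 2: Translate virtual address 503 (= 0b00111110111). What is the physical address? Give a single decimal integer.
vaddr = 503 = 0b00111110111
Split: l1_idx=1, l2_idx=7, offset=23
L1[1] = 2
L2[2][7] = 99
paddr = 99 * 32 + 23 = 3191

Answer: 3191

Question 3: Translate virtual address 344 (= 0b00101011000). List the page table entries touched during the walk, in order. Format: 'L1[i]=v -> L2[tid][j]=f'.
vaddr = 344 = 0b00101011000
Split: l1_idx=1, l2_idx=2, offset=24

Answer: L1[1]=2 -> L2[2][2]=9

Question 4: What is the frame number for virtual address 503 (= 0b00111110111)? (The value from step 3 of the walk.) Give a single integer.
vaddr = 503: l1_idx=1, l2_idx=7
L1[1] = 2; L2[2][7] = 99

Answer: 99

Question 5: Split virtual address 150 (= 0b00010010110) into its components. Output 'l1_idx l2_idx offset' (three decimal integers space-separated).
vaddr = 150 = 0b00010010110
  top 3 bits -> l1_idx = 0
  next 3 bits -> l2_idx = 4
  bottom 5 bits -> offset = 22

Answer: 0 4 22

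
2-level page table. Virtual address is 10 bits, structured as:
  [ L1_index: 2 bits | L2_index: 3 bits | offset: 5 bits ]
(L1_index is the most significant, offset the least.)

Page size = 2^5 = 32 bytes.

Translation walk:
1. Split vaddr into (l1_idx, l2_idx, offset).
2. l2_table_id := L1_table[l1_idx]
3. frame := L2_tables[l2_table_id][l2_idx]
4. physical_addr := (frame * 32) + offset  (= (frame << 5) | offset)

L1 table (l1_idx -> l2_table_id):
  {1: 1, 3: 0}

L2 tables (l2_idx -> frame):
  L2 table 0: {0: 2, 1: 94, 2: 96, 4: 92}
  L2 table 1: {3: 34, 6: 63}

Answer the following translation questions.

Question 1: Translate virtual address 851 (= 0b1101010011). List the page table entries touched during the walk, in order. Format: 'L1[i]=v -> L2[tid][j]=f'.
Answer: L1[3]=0 -> L2[0][2]=96

Derivation:
vaddr = 851 = 0b1101010011
Split: l1_idx=3, l2_idx=2, offset=19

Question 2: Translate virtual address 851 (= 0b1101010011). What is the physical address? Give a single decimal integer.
Answer: 3091

Derivation:
vaddr = 851 = 0b1101010011
Split: l1_idx=3, l2_idx=2, offset=19
L1[3] = 0
L2[0][2] = 96
paddr = 96 * 32 + 19 = 3091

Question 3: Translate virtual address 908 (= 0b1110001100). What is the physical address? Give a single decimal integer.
Answer: 2956

Derivation:
vaddr = 908 = 0b1110001100
Split: l1_idx=3, l2_idx=4, offset=12
L1[3] = 0
L2[0][4] = 92
paddr = 92 * 32 + 12 = 2956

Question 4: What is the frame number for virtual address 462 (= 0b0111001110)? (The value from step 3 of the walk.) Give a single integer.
vaddr = 462: l1_idx=1, l2_idx=6
L1[1] = 1; L2[1][6] = 63

Answer: 63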